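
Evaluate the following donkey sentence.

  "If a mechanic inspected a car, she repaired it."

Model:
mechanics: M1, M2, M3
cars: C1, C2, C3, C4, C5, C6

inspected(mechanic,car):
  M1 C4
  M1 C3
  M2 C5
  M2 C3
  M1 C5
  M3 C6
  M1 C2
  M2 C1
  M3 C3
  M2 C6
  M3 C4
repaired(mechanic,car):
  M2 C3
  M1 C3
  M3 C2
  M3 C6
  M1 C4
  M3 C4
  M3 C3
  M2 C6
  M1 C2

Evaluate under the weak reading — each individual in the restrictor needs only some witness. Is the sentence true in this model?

"it" takes "a car" as antecedent — a donkey pronoun bound across the clause boundary.
Weak reading: every mechanic m with some inspected-car has at least one inspected-car c such that repaired(m,c).
Per mechanic: M1:✓  M2:✓  M3:✓
Every mechanic in the restrictor has a witness.

True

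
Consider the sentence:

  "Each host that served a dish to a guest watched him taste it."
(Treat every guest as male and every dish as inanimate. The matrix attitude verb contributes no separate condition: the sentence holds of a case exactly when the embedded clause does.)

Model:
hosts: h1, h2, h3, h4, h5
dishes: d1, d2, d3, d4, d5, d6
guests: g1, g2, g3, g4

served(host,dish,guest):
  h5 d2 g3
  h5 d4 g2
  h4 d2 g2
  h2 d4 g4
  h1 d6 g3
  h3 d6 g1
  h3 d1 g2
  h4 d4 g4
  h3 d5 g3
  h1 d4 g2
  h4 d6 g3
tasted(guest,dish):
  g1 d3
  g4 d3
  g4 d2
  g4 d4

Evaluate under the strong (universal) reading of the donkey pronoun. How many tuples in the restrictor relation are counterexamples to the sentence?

"him" takes "a guest" as antecedent and "it" takes "a dish"; both are donkey pronouns co-varying with the restrictor.
Strong reading: for every (h,d,g) with served(h,d,g), tasted(g,d).
Restrictor triples: (h1,d4,g2)→tasted(g2,d4) ✗  (h1,d6,g3)→tasted(g3,d6) ✗  (h2,d4,g4)→tasted(g4,d4) ✓  (h3,d1,g2)→tasted(g2,d1) ✗  (h3,d5,g3)→tasted(g3,d5) ✗  (h3,d6,g1)→tasted(g1,d6) ✗  (h4,d2,g2)→tasted(g2,d2) ✗  (h4,d4,g4)→tasted(g4,d4) ✓  (h4,d6,g3)→tasted(g3,d6) ✗  (h5,d2,g3)→tasted(g3,d2) ✗  (h5,d4,g2)→tasted(g2,d4) ✗
Counterexamples (restrictor triples failing the scope): 9.

9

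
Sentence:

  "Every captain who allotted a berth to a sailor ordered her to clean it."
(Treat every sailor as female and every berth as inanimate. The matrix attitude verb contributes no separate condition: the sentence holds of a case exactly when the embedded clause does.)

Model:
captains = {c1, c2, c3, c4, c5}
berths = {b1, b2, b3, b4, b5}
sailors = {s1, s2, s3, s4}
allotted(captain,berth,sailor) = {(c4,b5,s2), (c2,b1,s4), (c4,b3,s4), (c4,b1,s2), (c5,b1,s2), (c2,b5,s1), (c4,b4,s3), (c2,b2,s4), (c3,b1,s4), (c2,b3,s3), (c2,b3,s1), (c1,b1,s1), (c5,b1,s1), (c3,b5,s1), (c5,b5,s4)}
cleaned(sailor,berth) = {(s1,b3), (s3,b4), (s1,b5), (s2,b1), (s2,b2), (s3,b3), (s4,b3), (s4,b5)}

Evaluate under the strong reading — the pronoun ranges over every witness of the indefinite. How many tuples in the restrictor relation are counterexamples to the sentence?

6

"her" takes "a sailor" as antecedent and "it" takes "a berth"; both are donkey pronouns co-varying with the restrictor.
Strong reading: for every (c,b,s) with allotted(c,b,s), cleaned(s,b).
Restrictor triples: (c1,b1,s1)→cleaned(s1,b1) ✗  (c2,b1,s4)→cleaned(s4,b1) ✗  (c2,b2,s4)→cleaned(s4,b2) ✗  (c2,b3,s1)→cleaned(s1,b3) ✓  (c2,b3,s3)→cleaned(s3,b3) ✓  (c2,b5,s1)→cleaned(s1,b5) ✓  (c3,b1,s4)→cleaned(s4,b1) ✗  (c3,b5,s1)→cleaned(s1,b5) ✓  (c4,b1,s2)→cleaned(s2,b1) ✓  (c4,b3,s4)→cleaned(s4,b3) ✓  (c4,b4,s3)→cleaned(s3,b4) ✓  (c4,b5,s2)→cleaned(s2,b5) ✗  (c5,b1,s1)→cleaned(s1,b1) ✗  (c5,b1,s2)→cleaned(s2,b1) ✓  (c5,b5,s4)→cleaned(s4,b5) ✓
Counterexamples (restrictor triples failing the scope): 6.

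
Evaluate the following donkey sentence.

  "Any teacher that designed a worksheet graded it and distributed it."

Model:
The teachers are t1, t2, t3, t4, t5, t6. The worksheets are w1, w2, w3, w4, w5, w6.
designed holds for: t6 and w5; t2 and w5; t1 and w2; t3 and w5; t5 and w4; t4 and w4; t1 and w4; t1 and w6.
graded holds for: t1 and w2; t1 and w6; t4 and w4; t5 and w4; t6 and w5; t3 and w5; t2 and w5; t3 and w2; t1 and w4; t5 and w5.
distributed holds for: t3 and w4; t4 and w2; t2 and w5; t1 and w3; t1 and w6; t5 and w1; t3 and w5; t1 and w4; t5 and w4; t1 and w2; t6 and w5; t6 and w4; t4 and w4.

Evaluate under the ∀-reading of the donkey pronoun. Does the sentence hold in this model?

"it" takes "a worksheet" as antecedent — a donkey pronoun bound across the clause boundary.
Strong reading: for every (t,w) with designed(t,w), graded(t,w) ∧ distributed(t,w).
Restrictor pairs: (t1,w2) ✓  (t1,w4) ✓  (t1,w6) ✓  (t2,w5) ✓  (t3,w5) ✓  (t4,w4) ✓  (t5,w4) ✓  (t6,w5) ✓
Every restrictor pair satisfies the scope.

True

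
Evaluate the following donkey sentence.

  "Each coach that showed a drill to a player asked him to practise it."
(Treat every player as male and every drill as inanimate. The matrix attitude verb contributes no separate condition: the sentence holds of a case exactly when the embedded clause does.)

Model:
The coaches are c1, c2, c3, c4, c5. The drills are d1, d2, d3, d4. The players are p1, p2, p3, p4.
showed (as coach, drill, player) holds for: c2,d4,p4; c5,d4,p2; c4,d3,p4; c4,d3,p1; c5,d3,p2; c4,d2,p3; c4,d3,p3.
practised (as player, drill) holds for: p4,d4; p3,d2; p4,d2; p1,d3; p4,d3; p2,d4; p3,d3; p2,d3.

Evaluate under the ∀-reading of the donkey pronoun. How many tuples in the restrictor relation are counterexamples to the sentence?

"him" takes "a player" as antecedent and "it" takes "a drill"; both are donkey pronouns co-varying with the restrictor.
Strong reading: for every (c,d,p) with showed(c,d,p), practised(p,d).
Restrictor triples: (c2,d4,p4)→practised(p4,d4) ✓  (c4,d2,p3)→practised(p3,d2) ✓  (c4,d3,p1)→practised(p1,d3) ✓  (c4,d3,p3)→practised(p3,d3) ✓  (c4,d3,p4)→practised(p4,d3) ✓  (c5,d3,p2)→practised(p2,d3) ✓  (c5,d4,p2)→practised(p2,d4) ✓
Counterexamples (restrictor triples failing the scope): 0.

0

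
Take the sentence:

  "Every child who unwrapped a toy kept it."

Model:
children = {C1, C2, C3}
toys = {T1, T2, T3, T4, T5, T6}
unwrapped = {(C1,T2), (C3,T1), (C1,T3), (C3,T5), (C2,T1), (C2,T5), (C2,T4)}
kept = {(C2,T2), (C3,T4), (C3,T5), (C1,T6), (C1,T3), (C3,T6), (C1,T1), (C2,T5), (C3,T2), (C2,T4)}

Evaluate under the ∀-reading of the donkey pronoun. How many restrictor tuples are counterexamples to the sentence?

3

"it" takes "a toy" as antecedent — a donkey pronoun bound across the clause boundary.
Strong reading: for every (c,t) with unwrapped(c,t), kept(c,t).
Restrictor pairs: (C1,T2) ✗  (C1,T3) ✓  (C2,T1) ✗  (C2,T4) ✓  (C2,T5) ✓  (C3,T1) ✗  (C3,T5) ✓
Counterexamples (restrictor pairs failing the scope): 3.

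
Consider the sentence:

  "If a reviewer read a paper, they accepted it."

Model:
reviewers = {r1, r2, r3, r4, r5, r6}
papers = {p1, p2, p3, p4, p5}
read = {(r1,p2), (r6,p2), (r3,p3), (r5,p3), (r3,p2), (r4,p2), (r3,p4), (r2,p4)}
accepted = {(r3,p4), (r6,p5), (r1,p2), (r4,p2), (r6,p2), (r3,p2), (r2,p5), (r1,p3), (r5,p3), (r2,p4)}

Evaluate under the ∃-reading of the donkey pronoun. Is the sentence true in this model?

True

"it" takes "a paper" as antecedent — a donkey pronoun bound across the clause boundary.
Weak reading: every reviewer r with some read-paper has at least one read-paper p such that accepted(r,p).
Per reviewer: r1:✓  r2:✓  r3:✓  r4:✓  r5:✓  r6:✓
Every reviewer in the restrictor has a witness.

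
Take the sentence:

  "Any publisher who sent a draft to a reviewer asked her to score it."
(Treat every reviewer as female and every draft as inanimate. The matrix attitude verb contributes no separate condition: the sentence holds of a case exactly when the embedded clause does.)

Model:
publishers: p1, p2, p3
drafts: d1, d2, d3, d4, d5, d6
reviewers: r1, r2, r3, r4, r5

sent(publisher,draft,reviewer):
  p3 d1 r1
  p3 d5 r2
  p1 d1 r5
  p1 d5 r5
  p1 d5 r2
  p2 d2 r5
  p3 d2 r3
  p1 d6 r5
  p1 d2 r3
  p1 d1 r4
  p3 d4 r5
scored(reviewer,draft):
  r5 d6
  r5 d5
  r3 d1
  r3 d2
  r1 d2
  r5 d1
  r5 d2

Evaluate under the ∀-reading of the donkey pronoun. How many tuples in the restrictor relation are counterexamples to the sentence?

5

"her" takes "a reviewer" as antecedent and "it" takes "a draft"; both are donkey pronouns co-varying with the restrictor.
Strong reading: for every (p,d,r) with sent(p,d,r), scored(r,d).
Restrictor triples: (p1,d1,r4)→scored(r4,d1) ✗  (p1,d1,r5)→scored(r5,d1) ✓  (p1,d2,r3)→scored(r3,d2) ✓  (p1,d5,r2)→scored(r2,d5) ✗  (p1,d5,r5)→scored(r5,d5) ✓  (p1,d6,r5)→scored(r5,d6) ✓  (p2,d2,r5)→scored(r5,d2) ✓  (p3,d1,r1)→scored(r1,d1) ✗  (p3,d2,r3)→scored(r3,d2) ✓  (p3,d4,r5)→scored(r5,d4) ✗  (p3,d5,r2)→scored(r2,d5) ✗
Counterexamples (restrictor triples failing the scope): 5.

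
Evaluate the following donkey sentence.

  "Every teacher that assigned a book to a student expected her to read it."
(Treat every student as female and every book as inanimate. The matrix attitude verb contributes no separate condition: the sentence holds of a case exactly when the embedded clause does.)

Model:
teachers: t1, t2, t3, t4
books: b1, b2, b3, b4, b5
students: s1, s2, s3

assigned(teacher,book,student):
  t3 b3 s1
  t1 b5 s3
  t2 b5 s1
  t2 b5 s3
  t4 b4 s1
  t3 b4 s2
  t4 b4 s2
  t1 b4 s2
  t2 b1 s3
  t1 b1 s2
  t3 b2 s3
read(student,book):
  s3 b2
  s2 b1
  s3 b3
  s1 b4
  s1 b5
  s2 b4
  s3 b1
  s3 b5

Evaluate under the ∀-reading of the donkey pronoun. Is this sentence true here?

"her" takes "a student" as antecedent and "it" takes "a book"; both are donkey pronouns co-varying with the restrictor.
Strong reading: for every (t,b,s) with assigned(t,b,s), read(s,b).
Restrictor triples: (t1,b1,s2)→read(s2,b1) ✓  (t1,b4,s2)→read(s2,b4) ✓  (t1,b5,s3)→read(s3,b5) ✓  (t2,b1,s3)→read(s3,b1) ✓  (t2,b5,s1)→read(s1,b5) ✓  (t2,b5,s3)→read(s3,b5) ✓  (t3,b2,s3)→read(s3,b2) ✓  (t3,b3,s1)→read(s1,b3) ✗  (t3,b4,s2)→read(s2,b4) ✓  (t4,b4,s1)→read(s1,b4) ✓  (t4,b4,s2)→read(s2,b4) ✓
Counterexample: (t3,b3,s1) — read(s1,b3) does not hold.

False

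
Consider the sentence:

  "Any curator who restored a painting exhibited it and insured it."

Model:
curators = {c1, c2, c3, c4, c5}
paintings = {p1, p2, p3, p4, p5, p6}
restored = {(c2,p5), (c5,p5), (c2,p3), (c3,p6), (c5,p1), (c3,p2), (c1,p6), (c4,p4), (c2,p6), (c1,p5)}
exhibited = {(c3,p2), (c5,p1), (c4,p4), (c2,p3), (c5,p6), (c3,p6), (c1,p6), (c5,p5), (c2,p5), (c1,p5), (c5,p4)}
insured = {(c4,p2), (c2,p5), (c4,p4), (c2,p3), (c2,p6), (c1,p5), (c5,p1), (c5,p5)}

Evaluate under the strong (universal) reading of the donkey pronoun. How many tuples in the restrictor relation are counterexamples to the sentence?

"it" takes "a painting" as antecedent — a donkey pronoun bound across the clause boundary.
Strong reading: for every (c,p) with restored(c,p), exhibited(c,p) ∧ insured(c,p).
Restrictor pairs: (c1,p5) ✓  (c1,p6) ✗  (c2,p3) ✓  (c2,p5) ✓  (c2,p6) ✗  (c3,p2) ✗  (c3,p6) ✗  (c4,p4) ✓  (c5,p1) ✓  (c5,p5) ✓
Counterexamples (restrictor pairs failing the scope): 4.

4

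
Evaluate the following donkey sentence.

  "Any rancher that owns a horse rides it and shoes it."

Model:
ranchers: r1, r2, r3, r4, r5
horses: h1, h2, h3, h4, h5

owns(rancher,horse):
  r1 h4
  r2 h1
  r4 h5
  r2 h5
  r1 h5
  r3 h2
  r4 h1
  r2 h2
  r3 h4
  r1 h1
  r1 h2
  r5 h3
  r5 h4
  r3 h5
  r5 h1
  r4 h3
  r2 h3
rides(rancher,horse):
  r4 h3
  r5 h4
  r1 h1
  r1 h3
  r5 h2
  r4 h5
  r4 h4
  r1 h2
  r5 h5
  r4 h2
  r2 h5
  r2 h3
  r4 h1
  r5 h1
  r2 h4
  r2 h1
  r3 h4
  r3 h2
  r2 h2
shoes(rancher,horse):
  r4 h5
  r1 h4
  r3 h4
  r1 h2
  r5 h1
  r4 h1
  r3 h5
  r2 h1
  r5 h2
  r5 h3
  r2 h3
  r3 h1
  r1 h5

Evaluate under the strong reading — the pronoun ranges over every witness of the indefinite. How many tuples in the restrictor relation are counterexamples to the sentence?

"it" takes "a horse" as antecedent — a donkey pronoun bound across the clause boundary.
Strong reading: for every (r,h) with owns(r,h), rides(r,h) ∧ shoes(r,h).
Restrictor pairs: (r1,h1) ✗  (r1,h2) ✓  (r1,h4) ✗  (r1,h5) ✗  (r2,h1) ✓  (r2,h2) ✗  (r2,h3) ✓  (r2,h5) ✗  (r3,h2) ✗  (r3,h4) ✓  (r3,h5) ✗  (r4,h1) ✓  (r4,h3) ✗  (r4,h5) ✓  (r5,h1) ✓  (r5,h3) ✗  (r5,h4) ✗
Counterexamples (restrictor pairs failing the scope): 10.

10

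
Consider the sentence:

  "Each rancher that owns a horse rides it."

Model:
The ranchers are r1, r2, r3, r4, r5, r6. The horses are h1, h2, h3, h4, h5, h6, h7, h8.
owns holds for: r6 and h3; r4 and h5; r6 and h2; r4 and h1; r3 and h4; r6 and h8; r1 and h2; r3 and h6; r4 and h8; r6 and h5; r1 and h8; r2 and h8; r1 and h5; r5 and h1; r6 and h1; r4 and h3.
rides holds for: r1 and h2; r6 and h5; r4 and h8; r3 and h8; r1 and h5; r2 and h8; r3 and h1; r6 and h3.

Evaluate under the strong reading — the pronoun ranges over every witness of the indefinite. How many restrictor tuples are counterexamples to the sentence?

"it" takes "a horse" as antecedent — a donkey pronoun bound across the clause boundary.
Strong reading: for every (r,h) with owns(r,h), rides(r,h).
Restrictor pairs: (r1,h2) ✓  (r1,h5) ✓  (r1,h8) ✗  (r2,h8) ✓  (r3,h4) ✗  (r3,h6) ✗  (r4,h1) ✗  (r4,h3) ✗  (r4,h5) ✗  (r4,h8) ✓  (r5,h1) ✗  (r6,h1) ✗  (r6,h2) ✗  (r6,h3) ✓  (r6,h5) ✓  (r6,h8) ✗
Counterexamples (restrictor pairs failing the scope): 10.

10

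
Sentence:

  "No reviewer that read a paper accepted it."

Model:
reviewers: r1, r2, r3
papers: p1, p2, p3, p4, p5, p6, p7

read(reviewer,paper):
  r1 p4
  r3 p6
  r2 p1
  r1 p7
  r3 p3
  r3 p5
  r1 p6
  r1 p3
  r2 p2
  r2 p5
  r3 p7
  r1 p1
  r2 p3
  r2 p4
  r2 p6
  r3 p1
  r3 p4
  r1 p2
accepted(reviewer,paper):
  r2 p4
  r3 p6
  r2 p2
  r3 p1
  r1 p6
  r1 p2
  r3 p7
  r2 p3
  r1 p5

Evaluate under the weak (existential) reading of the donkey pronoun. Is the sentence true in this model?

False

"it" takes "a paper" as antecedent — a donkey pronoun bound across the clause boundary.
Truth condition: for no (r,p) with read(r,p) does accepted(r,p) hold.
Restrictor pairs — does the scope hold? (r1,p1):fails  (r1,p2):holds  (r1,p3):fails  (r1,p4):fails  (r1,p6):holds  (r1,p7):fails  (r2,p1):fails  (r2,p2):holds  (r2,p3):holds  (r2,p4):holds  (r2,p5):fails  (r2,p6):fails  (r3,p1):holds  (r3,p3):fails  (r3,p4):fails  (r3,p5):fails  (r3,p6):holds  (r3,p7):holds
Scope holds for 8 pair(s), so the sentence is false.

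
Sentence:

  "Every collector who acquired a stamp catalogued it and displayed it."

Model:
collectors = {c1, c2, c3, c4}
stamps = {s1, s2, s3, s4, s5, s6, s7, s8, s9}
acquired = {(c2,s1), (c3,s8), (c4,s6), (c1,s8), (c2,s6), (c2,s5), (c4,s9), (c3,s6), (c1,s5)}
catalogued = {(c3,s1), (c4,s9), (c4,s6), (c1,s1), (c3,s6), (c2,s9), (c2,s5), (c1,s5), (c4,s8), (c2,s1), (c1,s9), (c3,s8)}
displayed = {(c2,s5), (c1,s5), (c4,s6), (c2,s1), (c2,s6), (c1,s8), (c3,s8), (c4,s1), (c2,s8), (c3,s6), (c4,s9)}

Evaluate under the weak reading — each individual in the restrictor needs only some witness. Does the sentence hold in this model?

"it" takes "a stamp" as antecedent — a donkey pronoun bound across the clause boundary.
Weak reading: every collector c with some acquired-stamp has at least one acquired-stamp s such that catalogued(c,s) ∧ displayed(c,s).
Per collector: c1:✓  c2:✓  c3:✓  c4:✓
Every collector in the restrictor has a witness.

True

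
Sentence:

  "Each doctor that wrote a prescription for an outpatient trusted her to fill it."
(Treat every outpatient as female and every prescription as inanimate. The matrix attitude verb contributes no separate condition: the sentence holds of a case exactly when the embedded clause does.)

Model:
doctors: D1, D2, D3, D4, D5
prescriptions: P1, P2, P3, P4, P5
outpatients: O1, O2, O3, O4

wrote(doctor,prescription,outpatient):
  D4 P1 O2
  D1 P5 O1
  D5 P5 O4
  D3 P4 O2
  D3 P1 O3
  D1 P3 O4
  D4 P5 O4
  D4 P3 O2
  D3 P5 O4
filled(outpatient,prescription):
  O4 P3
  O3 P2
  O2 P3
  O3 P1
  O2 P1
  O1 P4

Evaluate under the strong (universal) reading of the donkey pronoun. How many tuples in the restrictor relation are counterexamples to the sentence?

"her" takes "an outpatient" as antecedent and "it" takes "a prescription"; both are donkey pronouns co-varying with the restrictor.
Strong reading: for every (d,p,o) with wrote(d,p,o), filled(o,p).
Restrictor triples: (D1,P3,O4)→filled(O4,P3) ✓  (D1,P5,O1)→filled(O1,P5) ✗  (D3,P1,O3)→filled(O3,P1) ✓  (D3,P4,O2)→filled(O2,P4) ✗  (D3,P5,O4)→filled(O4,P5) ✗  (D4,P1,O2)→filled(O2,P1) ✓  (D4,P3,O2)→filled(O2,P3) ✓  (D4,P5,O4)→filled(O4,P5) ✗  (D5,P5,O4)→filled(O4,P5) ✗
Counterexamples (restrictor triples failing the scope): 5.

5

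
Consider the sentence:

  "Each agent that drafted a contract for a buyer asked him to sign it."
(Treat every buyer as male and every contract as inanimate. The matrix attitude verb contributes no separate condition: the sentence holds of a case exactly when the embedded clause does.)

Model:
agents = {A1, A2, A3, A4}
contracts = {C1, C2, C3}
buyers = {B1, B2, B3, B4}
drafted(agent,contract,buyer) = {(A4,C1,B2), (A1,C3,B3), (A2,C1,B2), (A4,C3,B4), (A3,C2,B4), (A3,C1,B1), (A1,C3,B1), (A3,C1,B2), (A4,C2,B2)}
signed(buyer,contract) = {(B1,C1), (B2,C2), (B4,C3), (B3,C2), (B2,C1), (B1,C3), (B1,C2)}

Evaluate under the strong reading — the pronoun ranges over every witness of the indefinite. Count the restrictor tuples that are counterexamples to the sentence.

"him" takes "a buyer" as antecedent and "it" takes "a contract"; both are donkey pronouns co-varying with the restrictor.
Strong reading: for every (a,c,b) with drafted(a,c,b), signed(b,c).
Restrictor triples: (A1,C3,B1)→signed(B1,C3) ✓  (A1,C3,B3)→signed(B3,C3) ✗  (A2,C1,B2)→signed(B2,C1) ✓  (A3,C1,B1)→signed(B1,C1) ✓  (A3,C1,B2)→signed(B2,C1) ✓  (A3,C2,B4)→signed(B4,C2) ✗  (A4,C1,B2)→signed(B2,C1) ✓  (A4,C2,B2)→signed(B2,C2) ✓  (A4,C3,B4)→signed(B4,C3) ✓
Counterexamples (restrictor triples failing the scope): 2.

2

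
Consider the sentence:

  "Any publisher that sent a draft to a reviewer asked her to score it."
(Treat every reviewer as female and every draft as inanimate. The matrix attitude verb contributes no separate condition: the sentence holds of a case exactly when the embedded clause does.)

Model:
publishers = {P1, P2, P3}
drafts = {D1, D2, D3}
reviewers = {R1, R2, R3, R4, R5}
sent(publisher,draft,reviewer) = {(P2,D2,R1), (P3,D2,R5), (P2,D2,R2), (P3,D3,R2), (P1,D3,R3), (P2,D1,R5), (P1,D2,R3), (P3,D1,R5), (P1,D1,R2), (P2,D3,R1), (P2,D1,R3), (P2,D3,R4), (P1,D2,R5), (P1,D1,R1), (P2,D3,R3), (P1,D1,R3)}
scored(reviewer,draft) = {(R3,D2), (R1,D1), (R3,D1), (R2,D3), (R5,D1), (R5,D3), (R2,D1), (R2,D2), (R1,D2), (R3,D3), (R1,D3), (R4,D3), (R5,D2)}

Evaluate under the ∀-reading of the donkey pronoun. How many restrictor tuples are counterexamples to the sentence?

0

"her" takes "a reviewer" as antecedent and "it" takes "a draft"; both are donkey pronouns co-varying with the restrictor.
Strong reading: for every (p,d,r) with sent(p,d,r), scored(r,d).
Restrictor triples: (P1,D1,R1)→scored(R1,D1) ✓  (P1,D1,R2)→scored(R2,D1) ✓  (P1,D1,R3)→scored(R3,D1) ✓  (P1,D2,R3)→scored(R3,D2) ✓  (P1,D2,R5)→scored(R5,D2) ✓  (P1,D3,R3)→scored(R3,D3) ✓  (P2,D1,R3)→scored(R3,D1) ✓  (P2,D1,R5)→scored(R5,D1) ✓  (P2,D2,R1)→scored(R1,D2) ✓  (P2,D2,R2)→scored(R2,D2) ✓  (P2,D3,R1)→scored(R1,D3) ✓  (P2,D3,R3)→scored(R3,D3) ✓  (P2,D3,R4)→scored(R4,D3) ✓  (P3,D1,R5)→scored(R5,D1) ✓  (P3,D2,R5)→scored(R5,D2) ✓  (P3,D3,R2)→scored(R2,D3) ✓
Counterexamples (restrictor triples failing the scope): 0.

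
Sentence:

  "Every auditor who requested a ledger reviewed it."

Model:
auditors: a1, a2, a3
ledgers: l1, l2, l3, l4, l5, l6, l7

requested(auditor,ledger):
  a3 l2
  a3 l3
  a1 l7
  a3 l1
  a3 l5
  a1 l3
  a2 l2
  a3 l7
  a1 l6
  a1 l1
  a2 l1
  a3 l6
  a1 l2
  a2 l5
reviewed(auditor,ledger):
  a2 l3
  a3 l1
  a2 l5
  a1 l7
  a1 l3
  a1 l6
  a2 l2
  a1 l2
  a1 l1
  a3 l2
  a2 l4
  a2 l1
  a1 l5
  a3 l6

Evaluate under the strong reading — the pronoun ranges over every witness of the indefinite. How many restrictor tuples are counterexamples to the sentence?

3

"it" takes "a ledger" as antecedent — a donkey pronoun bound across the clause boundary.
Strong reading: for every (a,l) with requested(a,l), reviewed(a,l).
Restrictor pairs: (a1,l1) ✓  (a1,l2) ✓  (a1,l3) ✓  (a1,l6) ✓  (a1,l7) ✓  (a2,l1) ✓  (a2,l2) ✓  (a2,l5) ✓  (a3,l1) ✓  (a3,l2) ✓  (a3,l3) ✗  (a3,l5) ✗  (a3,l6) ✓  (a3,l7) ✗
Counterexamples (restrictor pairs failing the scope): 3.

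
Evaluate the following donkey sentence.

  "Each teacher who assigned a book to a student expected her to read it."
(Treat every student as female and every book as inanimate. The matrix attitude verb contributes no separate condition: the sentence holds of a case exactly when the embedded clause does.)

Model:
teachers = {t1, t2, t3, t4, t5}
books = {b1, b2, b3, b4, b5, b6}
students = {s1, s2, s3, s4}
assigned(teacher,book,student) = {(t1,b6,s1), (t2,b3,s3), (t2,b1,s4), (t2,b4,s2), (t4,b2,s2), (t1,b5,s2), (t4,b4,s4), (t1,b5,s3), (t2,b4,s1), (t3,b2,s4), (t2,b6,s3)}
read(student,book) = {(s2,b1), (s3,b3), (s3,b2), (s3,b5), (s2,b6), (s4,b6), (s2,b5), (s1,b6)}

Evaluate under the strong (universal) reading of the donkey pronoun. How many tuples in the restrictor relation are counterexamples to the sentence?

"her" takes "a student" as antecedent and "it" takes "a book"; both are donkey pronouns co-varying with the restrictor.
Strong reading: for every (t,b,s) with assigned(t,b,s), read(s,b).
Restrictor triples: (t1,b5,s2)→read(s2,b5) ✓  (t1,b5,s3)→read(s3,b5) ✓  (t1,b6,s1)→read(s1,b6) ✓  (t2,b1,s4)→read(s4,b1) ✗  (t2,b3,s3)→read(s3,b3) ✓  (t2,b4,s1)→read(s1,b4) ✗  (t2,b4,s2)→read(s2,b4) ✗  (t2,b6,s3)→read(s3,b6) ✗  (t3,b2,s4)→read(s4,b2) ✗  (t4,b2,s2)→read(s2,b2) ✗  (t4,b4,s4)→read(s4,b4) ✗
Counterexamples (restrictor triples failing the scope): 7.

7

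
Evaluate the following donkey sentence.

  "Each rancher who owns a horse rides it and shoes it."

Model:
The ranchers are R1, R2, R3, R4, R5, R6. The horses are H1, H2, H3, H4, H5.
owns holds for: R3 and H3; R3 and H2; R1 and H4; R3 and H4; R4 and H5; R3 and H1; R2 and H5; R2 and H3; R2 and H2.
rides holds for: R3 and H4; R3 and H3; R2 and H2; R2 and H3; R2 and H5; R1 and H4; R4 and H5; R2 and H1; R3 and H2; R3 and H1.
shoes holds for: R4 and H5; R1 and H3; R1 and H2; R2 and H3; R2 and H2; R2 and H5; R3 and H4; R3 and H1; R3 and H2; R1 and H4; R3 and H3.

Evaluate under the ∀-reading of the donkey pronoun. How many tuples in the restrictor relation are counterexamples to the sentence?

"it" takes "a horse" as antecedent — a donkey pronoun bound across the clause boundary.
Strong reading: for every (r,h) with owns(r,h), rides(r,h) ∧ shoes(r,h).
Restrictor pairs: (R1,H4) ✓  (R2,H2) ✓  (R2,H3) ✓  (R2,H5) ✓  (R3,H1) ✓  (R3,H2) ✓  (R3,H3) ✓  (R3,H4) ✓  (R4,H5) ✓
Counterexamples (restrictor pairs failing the scope): 0.

0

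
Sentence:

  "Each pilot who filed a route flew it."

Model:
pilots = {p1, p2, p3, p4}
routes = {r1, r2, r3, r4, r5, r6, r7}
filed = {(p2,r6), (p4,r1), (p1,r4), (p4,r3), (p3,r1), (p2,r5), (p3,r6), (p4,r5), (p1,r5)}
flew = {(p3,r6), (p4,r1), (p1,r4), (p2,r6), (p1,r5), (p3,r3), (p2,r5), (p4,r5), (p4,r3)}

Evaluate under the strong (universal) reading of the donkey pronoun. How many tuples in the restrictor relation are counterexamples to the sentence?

1

"it" takes "a route" as antecedent — a donkey pronoun bound across the clause boundary.
Strong reading: for every (p,r) with filed(p,r), flew(p,r).
Restrictor pairs: (p1,r4) ✓  (p1,r5) ✓  (p2,r5) ✓  (p2,r6) ✓  (p3,r1) ✗  (p3,r6) ✓  (p4,r1) ✓  (p4,r3) ✓  (p4,r5) ✓
Counterexamples (restrictor pairs failing the scope): 1.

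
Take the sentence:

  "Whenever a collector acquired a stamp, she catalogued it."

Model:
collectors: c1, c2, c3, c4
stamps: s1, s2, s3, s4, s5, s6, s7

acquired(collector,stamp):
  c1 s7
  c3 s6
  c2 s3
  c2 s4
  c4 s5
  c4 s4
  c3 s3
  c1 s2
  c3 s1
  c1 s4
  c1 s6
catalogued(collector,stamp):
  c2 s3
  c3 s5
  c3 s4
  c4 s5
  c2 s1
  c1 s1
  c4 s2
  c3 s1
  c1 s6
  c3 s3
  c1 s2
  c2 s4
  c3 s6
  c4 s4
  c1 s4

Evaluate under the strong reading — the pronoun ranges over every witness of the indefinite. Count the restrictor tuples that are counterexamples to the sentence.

1

"it" takes "a stamp" as antecedent — a donkey pronoun bound across the clause boundary.
Strong reading: for every (c,s) with acquired(c,s), catalogued(c,s).
Restrictor pairs: (c1,s2) ✓  (c1,s4) ✓  (c1,s6) ✓  (c1,s7) ✗  (c2,s3) ✓  (c2,s4) ✓  (c3,s1) ✓  (c3,s3) ✓  (c3,s6) ✓  (c4,s4) ✓  (c4,s5) ✓
Counterexamples (restrictor pairs failing the scope): 1.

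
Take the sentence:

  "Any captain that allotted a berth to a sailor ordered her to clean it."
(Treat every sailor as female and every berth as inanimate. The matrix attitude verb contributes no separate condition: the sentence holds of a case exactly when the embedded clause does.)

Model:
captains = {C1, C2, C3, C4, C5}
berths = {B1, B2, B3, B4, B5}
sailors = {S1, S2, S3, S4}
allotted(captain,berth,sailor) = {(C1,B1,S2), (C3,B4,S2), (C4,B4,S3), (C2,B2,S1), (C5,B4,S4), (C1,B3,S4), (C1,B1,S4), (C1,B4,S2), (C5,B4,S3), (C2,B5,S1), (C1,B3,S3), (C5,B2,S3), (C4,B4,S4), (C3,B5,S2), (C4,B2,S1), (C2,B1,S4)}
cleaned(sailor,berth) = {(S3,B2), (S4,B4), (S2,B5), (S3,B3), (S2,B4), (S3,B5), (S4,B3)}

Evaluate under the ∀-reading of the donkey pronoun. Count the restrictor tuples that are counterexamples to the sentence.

"her" takes "a sailor" as antecedent and "it" takes "a berth"; both are donkey pronouns co-varying with the restrictor.
Strong reading: for every (c,b,s) with allotted(c,b,s), cleaned(s,b).
Restrictor triples: (C1,B1,S2)→cleaned(S2,B1) ✗  (C1,B1,S4)→cleaned(S4,B1) ✗  (C1,B3,S3)→cleaned(S3,B3) ✓  (C1,B3,S4)→cleaned(S4,B3) ✓  (C1,B4,S2)→cleaned(S2,B4) ✓  (C2,B1,S4)→cleaned(S4,B1) ✗  (C2,B2,S1)→cleaned(S1,B2) ✗  (C2,B5,S1)→cleaned(S1,B5) ✗  (C3,B4,S2)→cleaned(S2,B4) ✓  (C3,B5,S2)→cleaned(S2,B5) ✓  (C4,B2,S1)→cleaned(S1,B2) ✗  (C4,B4,S3)→cleaned(S3,B4) ✗  (C4,B4,S4)→cleaned(S4,B4) ✓  (C5,B2,S3)→cleaned(S3,B2) ✓  (C5,B4,S3)→cleaned(S3,B4) ✗  (C5,B4,S4)→cleaned(S4,B4) ✓
Counterexamples (restrictor triples failing the scope): 8.

8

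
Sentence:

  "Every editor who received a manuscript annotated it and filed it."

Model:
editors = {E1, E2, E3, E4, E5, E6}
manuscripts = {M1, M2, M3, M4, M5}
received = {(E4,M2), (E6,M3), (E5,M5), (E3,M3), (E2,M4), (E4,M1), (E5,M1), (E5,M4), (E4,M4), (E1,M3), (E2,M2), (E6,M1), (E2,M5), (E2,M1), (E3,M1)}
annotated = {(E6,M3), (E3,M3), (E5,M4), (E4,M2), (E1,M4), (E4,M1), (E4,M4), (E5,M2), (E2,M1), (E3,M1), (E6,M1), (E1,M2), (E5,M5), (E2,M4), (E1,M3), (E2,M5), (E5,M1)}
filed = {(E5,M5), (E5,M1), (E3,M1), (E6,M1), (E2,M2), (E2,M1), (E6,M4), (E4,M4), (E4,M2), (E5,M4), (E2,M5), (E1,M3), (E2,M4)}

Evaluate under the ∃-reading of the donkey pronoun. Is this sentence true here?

"it" takes "a manuscript" as antecedent — a donkey pronoun bound across the clause boundary.
Weak reading: every editor e with some received-manuscript has at least one received-manuscript m such that annotated(e,m) ∧ filed(e,m).
Per editor: E1:✓  E2:✓  E3:✓  E4:✓  E5:✓  E6:✓
Every editor in the restrictor has a witness.

True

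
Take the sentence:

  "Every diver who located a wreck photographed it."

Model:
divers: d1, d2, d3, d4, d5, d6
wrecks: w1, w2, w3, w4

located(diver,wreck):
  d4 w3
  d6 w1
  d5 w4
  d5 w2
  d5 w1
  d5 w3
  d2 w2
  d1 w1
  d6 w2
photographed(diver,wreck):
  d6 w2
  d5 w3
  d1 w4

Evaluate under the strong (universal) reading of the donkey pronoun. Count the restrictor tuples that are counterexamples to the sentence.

"it" takes "a wreck" as antecedent — a donkey pronoun bound across the clause boundary.
Strong reading: for every (d,w) with located(d,w), photographed(d,w).
Restrictor pairs: (d1,w1) ✗  (d2,w2) ✗  (d4,w3) ✗  (d5,w1) ✗  (d5,w2) ✗  (d5,w3) ✓  (d5,w4) ✗  (d6,w1) ✗  (d6,w2) ✓
Counterexamples (restrictor pairs failing the scope): 7.

7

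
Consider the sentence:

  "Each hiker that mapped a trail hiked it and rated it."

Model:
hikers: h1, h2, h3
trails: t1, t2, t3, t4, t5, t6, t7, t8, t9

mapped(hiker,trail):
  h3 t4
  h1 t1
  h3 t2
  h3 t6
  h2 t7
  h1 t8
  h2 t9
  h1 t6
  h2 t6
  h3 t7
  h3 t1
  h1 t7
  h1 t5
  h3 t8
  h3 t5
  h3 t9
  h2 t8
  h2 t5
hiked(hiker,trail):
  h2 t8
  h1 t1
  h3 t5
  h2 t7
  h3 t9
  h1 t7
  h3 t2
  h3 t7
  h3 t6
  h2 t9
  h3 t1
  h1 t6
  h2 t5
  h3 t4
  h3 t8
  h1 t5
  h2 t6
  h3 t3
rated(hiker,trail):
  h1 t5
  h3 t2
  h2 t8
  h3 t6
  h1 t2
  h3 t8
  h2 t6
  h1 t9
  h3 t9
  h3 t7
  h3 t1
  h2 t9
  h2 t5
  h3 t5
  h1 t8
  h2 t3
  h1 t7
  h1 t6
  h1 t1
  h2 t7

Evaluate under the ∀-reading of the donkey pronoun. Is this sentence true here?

"it" takes "a trail" as antecedent — a donkey pronoun bound across the clause boundary.
Strong reading: for every (h,t) with mapped(h,t), hiked(h,t) ∧ rated(h,t).
Restrictor pairs: (h1,t1) ✓  (h1,t5) ✓  (h1,t6) ✓  (h1,t7) ✓  (h1,t8) ✗  (h2,t5) ✓  (h2,t6) ✓  (h2,t7) ✓  (h2,t8) ✓  (h2,t9) ✓  (h3,t1) ✓  (h3,t2) ✓  (h3,t4) ✗  (h3,t5) ✓  (h3,t6) ✓  (h3,t7) ✓  (h3,t8) ✓  (h3,t9) ✓
Counterexample: (h1,t8) is in mapped but fails the scope.

False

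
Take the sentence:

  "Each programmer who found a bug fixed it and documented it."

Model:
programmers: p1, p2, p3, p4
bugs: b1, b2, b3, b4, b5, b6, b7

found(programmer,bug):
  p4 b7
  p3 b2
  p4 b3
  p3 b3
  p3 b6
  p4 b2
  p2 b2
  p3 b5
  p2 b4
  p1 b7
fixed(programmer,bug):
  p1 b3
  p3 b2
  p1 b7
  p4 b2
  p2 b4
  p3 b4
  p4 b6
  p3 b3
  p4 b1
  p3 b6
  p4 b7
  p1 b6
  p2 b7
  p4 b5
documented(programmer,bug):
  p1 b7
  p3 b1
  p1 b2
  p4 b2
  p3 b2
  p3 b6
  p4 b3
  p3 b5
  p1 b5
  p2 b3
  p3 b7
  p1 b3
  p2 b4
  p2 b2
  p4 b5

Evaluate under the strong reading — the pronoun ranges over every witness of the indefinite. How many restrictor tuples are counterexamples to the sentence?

5

"it" takes "a bug" as antecedent — a donkey pronoun bound across the clause boundary.
Strong reading: for every (p,b) with found(p,b), fixed(p,b) ∧ documented(p,b).
Restrictor pairs: (p1,b7) ✓  (p2,b2) ✗  (p2,b4) ✓  (p3,b2) ✓  (p3,b3) ✗  (p3,b5) ✗  (p3,b6) ✓  (p4,b2) ✓  (p4,b3) ✗  (p4,b7) ✗
Counterexamples (restrictor pairs failing the scope): 5.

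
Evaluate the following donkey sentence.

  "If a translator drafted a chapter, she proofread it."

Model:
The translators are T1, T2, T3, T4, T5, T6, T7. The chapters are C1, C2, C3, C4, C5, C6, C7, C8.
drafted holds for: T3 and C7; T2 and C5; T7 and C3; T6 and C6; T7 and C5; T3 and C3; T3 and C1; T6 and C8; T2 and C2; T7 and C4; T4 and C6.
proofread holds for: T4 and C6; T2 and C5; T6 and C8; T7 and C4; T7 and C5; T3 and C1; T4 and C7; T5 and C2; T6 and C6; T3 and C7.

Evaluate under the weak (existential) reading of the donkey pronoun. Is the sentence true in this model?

"it" takes "a chapter" as antecedent — a donkey pronoun bound across the clause boundary.
Weak reading: every translator t with some drafted-chapter has at least one drafted-chapter c such that proofread(t,c).
Per translator: T2:✓  T3:✓  T4:✓  T6:✓  T7:✓
Every translator in the restrictor has a witness.

True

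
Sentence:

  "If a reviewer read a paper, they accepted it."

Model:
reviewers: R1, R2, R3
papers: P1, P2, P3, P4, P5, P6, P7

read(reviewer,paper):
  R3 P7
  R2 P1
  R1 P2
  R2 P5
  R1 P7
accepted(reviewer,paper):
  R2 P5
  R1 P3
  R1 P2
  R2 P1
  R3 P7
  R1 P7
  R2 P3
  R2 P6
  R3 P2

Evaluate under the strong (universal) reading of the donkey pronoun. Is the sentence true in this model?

True

"it" takes "a paper" as antecedent — a donkey pronoun bound across the clause boundary.
Strong reading: for every (r,p) with read(r,p), accepted(r,p).
Restrictor pairs: (R1,P2) ✓  (R1,P7) ✓  (R2,P1) ✓  (R2,P5) ✓  (R3,P7) ✓
Every restrictor pair satisfies the scope.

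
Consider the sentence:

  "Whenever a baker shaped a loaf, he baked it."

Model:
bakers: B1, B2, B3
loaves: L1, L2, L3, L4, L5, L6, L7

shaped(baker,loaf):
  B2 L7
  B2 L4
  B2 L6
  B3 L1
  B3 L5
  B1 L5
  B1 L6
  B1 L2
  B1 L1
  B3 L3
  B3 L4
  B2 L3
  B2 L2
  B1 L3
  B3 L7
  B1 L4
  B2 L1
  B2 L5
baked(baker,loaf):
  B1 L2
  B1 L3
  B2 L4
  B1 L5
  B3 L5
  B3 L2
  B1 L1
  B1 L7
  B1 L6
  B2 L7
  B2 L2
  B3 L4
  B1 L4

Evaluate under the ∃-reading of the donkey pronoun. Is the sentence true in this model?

"it" takes "a loaf" as antecedent — a donkey pronoun bound across the clause boundary.
Weak reading: every baker b with some shaped-loaf has at least one shaped-loaf l such that baked(b,l).
Per baker: B1:✓  B2:✓  B3:✓
Every baker in the restrictor has a witness.

True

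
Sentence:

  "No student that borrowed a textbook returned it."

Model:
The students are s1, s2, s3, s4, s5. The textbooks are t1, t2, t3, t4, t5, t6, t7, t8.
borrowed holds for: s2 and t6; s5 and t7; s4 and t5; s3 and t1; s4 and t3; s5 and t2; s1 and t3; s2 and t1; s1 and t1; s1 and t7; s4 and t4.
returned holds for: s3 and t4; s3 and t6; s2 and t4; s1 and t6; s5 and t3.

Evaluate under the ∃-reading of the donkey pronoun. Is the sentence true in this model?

True

"it" takes "a textbook" as antecedent — a donkey pronoun bound across the clause boundary.
Truth condition: for no (s,t) with borrowed(s,t) does returned(s,t) hold.
Restrictor pairs — does the scope hold? (s1,t1):fails  (s1,t3):fails  (s1,t7):fails  (s2,t1):fails  (s2,t6):fails  (s3,t1):fails  (s4,t3):fails  (s4,t4):fails  (s4,t5):fails  (s5,t2):fails  (s5,t7):fails
Scope holds for no restrictor pair, so the sentence is true.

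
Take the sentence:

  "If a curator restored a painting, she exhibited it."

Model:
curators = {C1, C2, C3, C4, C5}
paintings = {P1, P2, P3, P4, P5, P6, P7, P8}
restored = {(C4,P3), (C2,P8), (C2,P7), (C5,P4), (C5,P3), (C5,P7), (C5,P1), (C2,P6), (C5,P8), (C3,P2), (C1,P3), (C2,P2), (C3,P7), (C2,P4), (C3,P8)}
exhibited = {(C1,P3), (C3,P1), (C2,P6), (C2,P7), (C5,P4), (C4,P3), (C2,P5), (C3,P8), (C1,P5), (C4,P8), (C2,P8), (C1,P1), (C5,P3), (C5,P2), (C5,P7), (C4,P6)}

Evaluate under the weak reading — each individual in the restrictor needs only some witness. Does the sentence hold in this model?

"it" takes "a painting" as antecedent — a donkey pronoun bound across the clause boundary.
Weak reading: every curator c with some restored-painting has at least one restored-painting p such that exhibited(c,p).
Per curator: C1:✓  C2:✓  C3:✓  C4:✓  C5:✓
Every curator in the restrictor has a witness.

True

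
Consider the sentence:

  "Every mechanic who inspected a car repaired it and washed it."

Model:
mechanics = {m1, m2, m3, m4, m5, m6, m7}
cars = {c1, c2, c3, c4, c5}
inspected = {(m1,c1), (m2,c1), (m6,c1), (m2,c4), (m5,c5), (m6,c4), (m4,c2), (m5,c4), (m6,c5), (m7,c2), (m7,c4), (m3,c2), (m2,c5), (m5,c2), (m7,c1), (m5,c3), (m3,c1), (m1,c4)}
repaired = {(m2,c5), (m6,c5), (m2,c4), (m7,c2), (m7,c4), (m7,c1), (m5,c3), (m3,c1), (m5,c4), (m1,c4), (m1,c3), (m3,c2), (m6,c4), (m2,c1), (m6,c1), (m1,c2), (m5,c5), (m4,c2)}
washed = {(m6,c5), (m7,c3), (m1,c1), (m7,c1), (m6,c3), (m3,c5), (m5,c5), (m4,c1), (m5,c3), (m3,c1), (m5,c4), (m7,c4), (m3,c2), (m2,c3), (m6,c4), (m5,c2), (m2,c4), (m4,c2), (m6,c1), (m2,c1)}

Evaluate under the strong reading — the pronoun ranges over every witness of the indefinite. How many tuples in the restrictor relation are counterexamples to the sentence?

"it" takes "a car" as antecedent — a donkey pronoun bound across the clause boundary.
Strong reading: for every (m,c) with inspected(m,c), repaired(m,c) ∧ washed(m,c).
Restrictor pairs: (m1,c1) ✗  (m1,c4) ✗  (m2,c1) ✓  (m2,c4) ✓  (m2,c5) ✗  (m3,c1) ✓  (m3,c2) ✓  (m4,c2) ✓  (m5,c2) ✗  (m5,c3) ✓  (m5,c4) ✓  (m5,c5) ✓  (m6,c1) ✓  (m6,c4) ✓  (m6,c5) ✓  (m7,c1) ✓  (m7,c2) ✗  (m7,c4) ✓
Counterexamples (restrictor pairs failing the scope): 5.

5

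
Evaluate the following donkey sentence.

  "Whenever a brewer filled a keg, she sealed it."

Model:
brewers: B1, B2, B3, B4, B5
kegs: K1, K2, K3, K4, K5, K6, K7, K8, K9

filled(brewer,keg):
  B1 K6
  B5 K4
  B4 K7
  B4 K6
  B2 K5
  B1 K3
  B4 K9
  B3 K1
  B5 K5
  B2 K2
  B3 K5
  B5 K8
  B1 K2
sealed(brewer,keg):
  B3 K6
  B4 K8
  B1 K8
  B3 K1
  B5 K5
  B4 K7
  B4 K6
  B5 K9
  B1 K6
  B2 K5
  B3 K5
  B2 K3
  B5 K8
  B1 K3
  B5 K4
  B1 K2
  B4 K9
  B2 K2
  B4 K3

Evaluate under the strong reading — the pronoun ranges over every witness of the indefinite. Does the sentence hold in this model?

True

"it" takes "a keg" as antecedent — a donkey pronoun bound across the clause boundary.
Strong reading: for every (b,k) with filled(b,k), sealed(b,k).
Restrictor pairs: (B1,K2) ✓  (B1,K3) ✓  (B1,K6) ✓  (B2,K2) ✓  (B2,K5) ✓  (B3,K1) ✓  (B3,K5) ✓  (B4,K6) ✓  (B4,K7) ✓  (B4,K9) ✓  (B5,K4) ✓  (B5,K5) ✓  (B5,K8) ✓
Every restrictor pair satisfies the scope.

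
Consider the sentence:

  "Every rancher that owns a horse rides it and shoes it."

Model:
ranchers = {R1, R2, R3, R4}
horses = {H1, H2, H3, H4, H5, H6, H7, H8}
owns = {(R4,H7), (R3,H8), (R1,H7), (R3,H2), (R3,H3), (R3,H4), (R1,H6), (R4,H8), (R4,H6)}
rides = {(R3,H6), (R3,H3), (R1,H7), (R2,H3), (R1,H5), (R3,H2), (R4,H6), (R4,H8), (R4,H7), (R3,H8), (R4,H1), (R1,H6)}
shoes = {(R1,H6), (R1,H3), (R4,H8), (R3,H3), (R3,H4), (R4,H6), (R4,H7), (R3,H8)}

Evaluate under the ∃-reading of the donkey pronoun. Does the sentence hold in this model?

True

"it" takes "a horse" as antecedent — a donkey pronoun bound across the clause boundary.
Weak reading: every rancher r with some owns-horse has at least one owns-horse h such that rides(r,h) ∧ shoes(r,h).
Per rancher: R1:✓  R3:✓  R4:✓
Every rancher in the restrictor has a witness.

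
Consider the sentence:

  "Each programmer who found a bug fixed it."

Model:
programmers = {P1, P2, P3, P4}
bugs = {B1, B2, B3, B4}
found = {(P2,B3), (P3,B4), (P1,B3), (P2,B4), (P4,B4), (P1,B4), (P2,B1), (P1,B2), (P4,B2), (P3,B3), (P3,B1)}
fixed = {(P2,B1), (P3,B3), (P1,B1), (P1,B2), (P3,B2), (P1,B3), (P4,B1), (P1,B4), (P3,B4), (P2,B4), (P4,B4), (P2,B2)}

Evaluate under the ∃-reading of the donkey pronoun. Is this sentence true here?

True

"it" takes "a bug" as antecedent — a donkey pronoun bound across the clause boundary.
Weak reading: every programmer p with some found-bug has at least one found-bug b such that fixed(p,b).
Per programmer: P1:✓  P2:✓  P3:✓  P4:✓
Every programmer in the restrictor has a witness.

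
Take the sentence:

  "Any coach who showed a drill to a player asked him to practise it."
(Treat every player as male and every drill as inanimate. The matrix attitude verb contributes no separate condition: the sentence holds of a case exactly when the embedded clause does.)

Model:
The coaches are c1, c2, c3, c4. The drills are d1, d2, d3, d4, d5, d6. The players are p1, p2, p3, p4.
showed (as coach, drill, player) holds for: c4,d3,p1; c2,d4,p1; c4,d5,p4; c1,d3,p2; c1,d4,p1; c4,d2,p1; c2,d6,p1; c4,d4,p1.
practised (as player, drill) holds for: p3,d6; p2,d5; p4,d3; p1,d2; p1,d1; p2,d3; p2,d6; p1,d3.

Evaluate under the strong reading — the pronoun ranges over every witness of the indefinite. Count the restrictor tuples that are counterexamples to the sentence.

"him" takes "a player" as antecedent and "it" takes "a drill"; both are donkey pronouns co-varying with the restrictor.
Strong reading: for every (c,d,p) with showed(c,d,p), practised(p,d).
Restrictor triples: (c1,d3,p2)→practised(p2,d3) ✓  (c1,d4,p1)→practised(p1,d4) ✗  (c2,d4,p1)→practised(p1,d4) ✗  (c2,d6,p1)→practised(p1,d6) ✗  (c4,d2,p1)→practised(p1,d2) ✓  (c4,d3,p1)→practised(p1,d3) ✓  (c4,d4,p1)→practised(p1,d4) ✗  (c4,d5,p4)→practised(p4,d5) ✗
Counterexamples (restrictor triples failing the scope): 5.

5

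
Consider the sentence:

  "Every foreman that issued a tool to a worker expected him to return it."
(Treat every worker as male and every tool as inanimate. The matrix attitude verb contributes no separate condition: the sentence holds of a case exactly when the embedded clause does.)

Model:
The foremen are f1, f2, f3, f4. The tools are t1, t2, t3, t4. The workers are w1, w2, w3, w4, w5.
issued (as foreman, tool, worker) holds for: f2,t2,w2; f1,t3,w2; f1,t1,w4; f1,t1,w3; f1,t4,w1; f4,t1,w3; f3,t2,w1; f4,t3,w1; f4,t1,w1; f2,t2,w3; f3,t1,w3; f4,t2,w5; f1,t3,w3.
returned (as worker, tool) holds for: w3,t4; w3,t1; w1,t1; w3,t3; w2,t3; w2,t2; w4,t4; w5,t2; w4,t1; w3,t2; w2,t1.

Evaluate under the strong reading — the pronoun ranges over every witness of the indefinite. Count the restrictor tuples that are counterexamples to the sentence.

"him" takes "a worker" as antecedent and "it" takes "a tool"; both are donkey pronouns co-varying with the restrictor.
Strong reading: for every (f,t,w) with issued(f,t,w), returned(w,t).
Restrictor triples: (f1,t1,w3)→returned(w3,t1) ✓  (f1,t1,w4)→returned(w4,t1) ✓  (f1,t3,w2)→returned(w2,t3) ✓  (f1,t3,w3)→returned(w3,t3) ✓  (f1,t4,w1)→returned(w1,t4) ✗  (f2,t2,w2)→returned(w2,t2) ✓  (f2,t2,w3)→returned(w3,t2) ✓  (f3,t1,w3)→returned(w3,t1) ✓  (f3,t2,w1)→returned(w1,t2) ✗  (f4,t1,w1)→returned(w1,t1) ✓  (f4,t1,w3)→returned(w3,t1) ✓  (f4,t2,w5)→returned(w5,t2) ✓  (f4,t3,w1)→returned(w1,t3) ✗
Counterexamples (restrictor triples failing the scope): 3.

3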